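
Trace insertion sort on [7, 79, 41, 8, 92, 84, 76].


Initial: [7, 79, 41, 8, 92, 84, 76]
Insert 79: [7, 79, 41, 8, 92, 84, 76]
Insert 41: [7, 41, 79, 8, 92, 84, 76]
Insert 8: [7, 8, 41, 79, 92, 84, 76]
Insert 92: [7, 8, 41, 79, 92, 84, 76]
Insert 84: [7, 8, 41, 79, 84, 92, 76]
Insert 76: [7, 8, 41, 76, 79, 84, 92]

Sorted: [7, 8, 41, 76, 79, 84, 92]


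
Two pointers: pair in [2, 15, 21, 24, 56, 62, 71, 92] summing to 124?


lo=0(2)+hi=7(92)=94
lo=1(15)+hi=7(92)=107
lo=2(21)+hi=7(92)=113
lo=3(24)+hi=7(92)=116
lo=4(56)+hi=7(92)=148
lo=4(56)+hi=6(71)=127
lo=4(56)+hi=5(62)=118

No pair found


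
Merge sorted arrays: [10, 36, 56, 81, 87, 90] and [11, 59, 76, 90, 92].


Take 10 from A
Take 11 from B
Take 36 from A
Take 56 from A
Take 59 from B
Take 76 from B
Take 81 from A
Take 87 from A
Take 90 from A

Merged: [10, 11, 36, 56, 59, 76, 81, 87, 90, 90, 92]


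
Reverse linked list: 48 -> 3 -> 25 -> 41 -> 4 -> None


Step 1: curr=48, set curr.next=prev(None) | reversed so far: 48
Step 2: curr=3, set curr.next=prev(48) | reversed so far: 3 -> 48
Step 3: curr=25, set curr.next=prev(3) | reversed so far: 25 -> 3 -> 48
Step 4: curr=41, set curr.next=prev(25) | reversed so far: 41 -> 25 -> 3 -> 48
Step 5: curr=4, set curr.next=prev(41) | reversed so far: 4 -> 41 -> 25 -> 3 -> 48

4 -> 41 -> 25 -> 3 -> 48 -> None


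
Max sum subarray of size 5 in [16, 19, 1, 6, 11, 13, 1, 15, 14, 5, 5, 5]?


[0:5]: 53
[1:6]: 50
[2:7]: 32
[3:8]: 46
[4:9]: 54
[5:10]: 48
[6:11]: 40
[7:12]: 44

Max: 54 at [4:9]


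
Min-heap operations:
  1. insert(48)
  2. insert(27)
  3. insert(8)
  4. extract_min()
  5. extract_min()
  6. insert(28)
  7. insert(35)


insert(48) -> [48]
insert(27) -> [27, 48]
insert(8) -> [8, 48, 27]
extract_min()->8, [27, 48]
extract_min()->27, [48]
insert(28) -> [28, 48]
insert(35) -> [28, 48, 35]

Final heap: [28, 48, 35]


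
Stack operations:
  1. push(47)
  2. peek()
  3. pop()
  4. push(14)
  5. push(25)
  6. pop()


push(47) -> [47]
peek()->47
pop()->47, []
push(14) -> [14]
push(25) -> [14, 25]
pop()->25, [14]

Final stack: [14]


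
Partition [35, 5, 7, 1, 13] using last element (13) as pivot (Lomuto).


Pivot: 13
  5 <= 13: swap -> [5, 35, 7, 1, 13]
  7 <= 13: swap -> [5, 7, 35, 1, 13]
  1 <= 13: swap -> [5, 7, 1, 35, 13]
Place pivot at 3: [5, 7, 1, 13, 35]

Partitioned: [5, 7, 1, 13, 35]


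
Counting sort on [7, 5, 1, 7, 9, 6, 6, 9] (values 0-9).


Input: [7, 5, 1, 7, 9, 6, 6, 9]
Counts: [0, 1, 0, 0, 0, 1, 2, 2, 0, 2]

Sorted: [1, 5, 6, 6, 7, 7, 9, 9]


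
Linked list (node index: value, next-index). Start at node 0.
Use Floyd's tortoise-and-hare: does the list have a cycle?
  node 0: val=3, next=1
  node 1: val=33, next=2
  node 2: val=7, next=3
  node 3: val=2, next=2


Floyd's tortoise (slow, +1) and hare (fast, +2):
  init: slow=0, fast=0
  step 1: slow=1, fast=2
  step 2: slow=2, fast=2
  slow == fast at node 2: cycle detected

Cycle: yes


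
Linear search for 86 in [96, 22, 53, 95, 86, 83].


i=0: 96!=86
i=1: 22!=86
i=2: 53!=86
i=3: 95!=86
i=4: 86==86 found!

Found at 4, 5 comps


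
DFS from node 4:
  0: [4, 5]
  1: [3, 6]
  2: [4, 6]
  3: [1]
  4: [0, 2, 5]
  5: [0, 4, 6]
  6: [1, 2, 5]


Visit 4, push [5, 2, 0]
Visit 0, push [5]
Visit 5, push [6]
Visit 6, push [2, 1]
Visit 1, push [3]
Visit 3, push []
Visit 2, push []

DFS order: [4, 0, 5, 6, 1, 3, 2]


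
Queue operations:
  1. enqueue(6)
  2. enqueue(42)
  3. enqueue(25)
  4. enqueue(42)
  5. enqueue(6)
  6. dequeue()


enqueue(6) -> [6]
enqueue(42) -> [6, 42]
enqueue(25) -> [6, 42, 25]
enqueue(42) -> [6, 42, 25, 42]
enqueue(6) -> [6, 42, 25, 42, 6]
dequeue()->6, [42, 25, 42, 6]

Final queue: [42, 25, 42, 6]


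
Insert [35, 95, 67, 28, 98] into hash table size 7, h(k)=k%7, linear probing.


Insert 35: h=0 -> slot 0
Insert 95: h=4 -> slot 4
Insert 67: h=4, 1 probes -> slot 5
Insert 28: h=0, 1 probes -> slot 1
Insert 98: h=0, 2 probes -> slot 2

Table: [35, 28, 98, None, 95, 67, None]


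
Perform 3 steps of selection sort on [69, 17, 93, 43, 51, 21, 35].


Initial: [69, 17, 93, 43, 51, 21, 35]
Step 1: min=17 at 1
  Swap: [17, 69, 93, 43, 51, 21, 35]
Step 2: min=21 at 5
  Swap: [17, 21, 93, 43, 51, 69, 35]
Step 3: min=35 at 6
  Swap: [17, 21, 35, 43, 51, 69, 93]

After 3 steps: [17, 21, 35, 43, 51, 69, 93]


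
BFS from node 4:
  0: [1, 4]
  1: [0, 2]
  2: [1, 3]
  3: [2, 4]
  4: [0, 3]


Visit 4, enqueue [0, 3]
Visit 0, enqueue [1]
Visit 3, enqueue [2]
Visit 1, enqueue []
Visit 2, enqueue []

BFS order: [4, 0, 3, 1, 2]


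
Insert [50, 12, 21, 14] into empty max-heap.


Insert 50: [50]
Insert 12: [50, 12]
Insert 21: [50, 12, 21]
Insert 14: [50, 14, 21, 12]

Final heap: [50, 14, 21, 12]


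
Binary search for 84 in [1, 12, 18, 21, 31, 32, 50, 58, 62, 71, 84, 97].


Step 1: lo=0, hi=11, mid=5, val=32
Step 2: lo=6, hi=11, mid=8, val=62
Step 3: lo=9, hi=11, mid=10, val=84

Found at index 10


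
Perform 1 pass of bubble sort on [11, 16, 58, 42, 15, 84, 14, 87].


Initial: [11, 16, 58, 42, 15, 84, 14, 87]
Pass 1: [11, 16, 42, 15, 58, 14, 84, 87] (3 swaps)

After 1 pass: [11, 16, 42, 15, 58, 14, 84, 87]


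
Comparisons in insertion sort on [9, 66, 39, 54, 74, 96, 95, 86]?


Algorithm: insertion sort
Input: [9, 66, 39, 54, 74, 96, 95, 86]
Sorted: [9, 39, 54, 66, 74, 86, 95, 96]

12


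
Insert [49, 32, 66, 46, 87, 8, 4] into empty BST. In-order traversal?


Insert 49: root
Insert 32: L from 49
Insert 66: R from 49
Insert 46: L from 49 -> R from 32
Insert 87: R from 49 -> R from 66
Insert 8: L from 49 -> L from 32
Insert 4: L from 49 -> L from 32 -> L from 8

In-order: [4, 8, 32, 46, 49, 66, 87]


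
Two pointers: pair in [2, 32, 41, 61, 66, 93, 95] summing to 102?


lo=0(2)+hi=6(95)=97
lo=1(32)+hi=6(95)=127
lo=1(32)+hi=5(93)=125
lo=1(32)+hi=4(66)=98
lo=2(41)+hi=4(66)=107
lo=2(41)+hi=3(61)=102

Yes: 41+61=102


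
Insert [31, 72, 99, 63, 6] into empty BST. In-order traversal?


Insert 31: root
Insert 72: R from 31
Insert 99: R from 31 -> R from 72
Insert 63: R from 31 -> L from 72
Insert 6: L from 31

In-order: [6, 31, 63, 72, 99]


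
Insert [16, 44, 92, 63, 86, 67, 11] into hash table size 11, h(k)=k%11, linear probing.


Insert 16: h=5 -> slot 5
Insert 44: h=0 -> slot 0
Insert 92: h=4 -> slot 4
Insert 63: h=8 -> slot 8
Insert 86: h=9 -> slot 9
Insert 67: h=1 -> slot 1
Insert 11: h=0, 2 probes -> slot 2

Table: [44, 67, 11, None, 92, 16, None, None, 63, 86, None]


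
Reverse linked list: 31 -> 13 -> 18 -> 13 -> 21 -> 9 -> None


Step 1: curr=31, set curr.next=prev(None) | reversed so far: 31
Step 2: curr=13, set curr.next=prev(31) | reversed so far: 13 -> 31
Step 3: curr=18, set curr.next=prev(13) | reversed so far: 18 -> 13 -> 31
Step 4: curr=13, set curr.next=prev(18) | reversed so far: 13 -> 18 -> 13 -> 31
Step 5: curr=21, set curr.next=prev(13) | reversed so far: 21 -> 13 -> 18 -> 13 -> 31
Step 6: curr=9, set curr.next=prev(21) | reversed so far: 9 -> 21 -> 13 -> 18 -> 13 -> 31

9 -> 21 -> 13 -> 18 -> 13 -> 31 -> None


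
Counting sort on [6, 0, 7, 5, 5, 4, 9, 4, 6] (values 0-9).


Input: [6, 0, 7, 5, 5, 4, 9, 4, 6]
Counts: [1, 0, 0, 0, 2, 2, 2, 1, 0, 1]

Sorted: [0, 4, 4, 5, 5, 6, 6, 7, 9]


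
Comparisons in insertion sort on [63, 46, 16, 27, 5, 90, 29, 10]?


Algorithm: insertion sort
Input: [63, 46, 16, 27, 5, 90, 29, 10]
Sorted: [5, 10, 16, 27, 29, 46, 63, 90]

22


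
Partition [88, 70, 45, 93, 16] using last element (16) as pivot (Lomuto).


Pivot: 16
Place pivot at 0: [16, 70, 45, 93, 88]

Partitioned: [16, 70, 45, 93, 88]


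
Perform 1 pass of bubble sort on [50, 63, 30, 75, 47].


Initial: [50, 63, 30, 75, 47]
Pass 1: [50, 30, 63, 47, 75] (2 swaps)

After 1 pass: [50, 30, 63, 47, 75]


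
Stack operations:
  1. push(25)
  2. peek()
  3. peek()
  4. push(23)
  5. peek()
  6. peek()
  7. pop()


push(25) -> [25]
peek()->25
peek()->25
push(23) -> [25, 23]
peek()->23
peek()->23
pop()->23, [25]

Final stack: [25]


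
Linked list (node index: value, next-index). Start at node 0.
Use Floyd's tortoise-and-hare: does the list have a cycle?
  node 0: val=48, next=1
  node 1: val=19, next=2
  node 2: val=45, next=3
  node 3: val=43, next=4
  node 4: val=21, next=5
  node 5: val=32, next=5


Floyd's tortoise (slow, +1) and hare (fast, +2):
  init: slow=0, fast=0
  step 1: slow=1, fast=2
  step 2: slow=2, fast=4
  step 3: slow=3, fast=5
  step 4: slow=4, fast=5
  step 5: slow=5, fast=5
  slow == fast at node 5: cycle detected

Cycle: yes


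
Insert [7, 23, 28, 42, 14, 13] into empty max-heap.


Insert 7: [7]
Insert 23: [23, 7]
Insert 28: [28, 7, 23]
Insert 42: [42, 28, 23, 7]
Insert 14: [42, 28, 23, 7, 14]
Insert 13: [42, 28, 23, 7, 14, 13]

Final heap: [42, 28, 23, 7, 14, 13]


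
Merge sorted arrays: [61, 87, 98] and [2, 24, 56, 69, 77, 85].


Take 2 from B
Take 24 from B
Take 56 from B
Take 61 from A
Take 69 from B
Take 77 from B
Take 85 from B

Merged: [2, 24, 56, 61, 69, 77, 85, 87, 98]


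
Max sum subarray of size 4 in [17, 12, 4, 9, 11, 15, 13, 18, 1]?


[0:4]: 42
[1:5]: 36
[2:6]: 39
[3:7]: 48
[4:8]: 57
[5:9]: 47

Max: 57 at [4:8]


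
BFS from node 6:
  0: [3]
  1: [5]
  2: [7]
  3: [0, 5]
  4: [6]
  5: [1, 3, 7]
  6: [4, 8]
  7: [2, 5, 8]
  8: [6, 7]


Visit 6, enqueue [4, 8]
Visit 4, enqueue []
Visit 8, enqueue [7]
Visit 7, enqueue [2, 5]
Visit 2, enqueue []
Visit 5, enqueue [1, 3]
Visit 1, enqueue []
Visit 3, enqueue [0]
Visit 0, enqueue []

BFS order: [6, 4, 8, 7, 2, 5, 1, 3, 0]


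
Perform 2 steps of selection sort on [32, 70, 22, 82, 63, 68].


Initial: [32, 70, 22, 82, 63, 68]
Step 1: min=22 at 2
  Swap: [22, 70, 32, 82, 63, 68]
Step 2: min=32 at 2
  Swap: [22, 32, 70, 82, 63, 68]

After 2 steps: [22, 32, 70, 82, 63, 68]


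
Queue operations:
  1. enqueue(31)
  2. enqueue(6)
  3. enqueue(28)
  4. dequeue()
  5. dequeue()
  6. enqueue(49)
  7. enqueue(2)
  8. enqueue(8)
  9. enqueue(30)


enqueue(31) -> [31]
enqueue(6) -> [31, 6]
enqueue(28) -> [31, 6, 28]
dequeue()->31, [6, 28]
dequeue()->6, [28]
enqueue(49) -> [28, 49]
enqueue(2) -> [28, 49, 2]
enqueue(8) -> [28, 49, 2, 8]
enqueue(30) -> [28, 49, 2, 8, 30]

Final queue: [28, 49, 2, 8, 30]


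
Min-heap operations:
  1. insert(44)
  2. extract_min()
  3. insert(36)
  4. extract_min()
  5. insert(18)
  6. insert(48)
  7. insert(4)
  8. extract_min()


insert(44) -> [44]
extract_min()->44, []
insert(36) -> [36]
extract_min()->36, []
insert(18) -> [18]
insert(48) -> [18, 48]
insert(4) -> [4, 48, 18]
extract_min()->4, [18, 48]

Final heap: [18, 48]


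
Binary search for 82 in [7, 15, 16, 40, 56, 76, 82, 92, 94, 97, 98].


Step 1: lo=0, hi=10, mid=5, val=76
Step 2: lo=6, hi=10, mid=8, val=94
Step 3: lo=6, hi=7, mid=6, val=82

Found at index 6


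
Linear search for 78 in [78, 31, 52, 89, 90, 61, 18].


i=0: 78==78 found!

Found at 0, 1 comps


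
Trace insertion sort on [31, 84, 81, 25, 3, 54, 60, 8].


Initial: [31, 84, 81, 25, 3, 54, 60, 8]
Insert 84: [31, 84, 81, 25, 3, 54, 60, 8]
Insert 81: [31, 81, 84, 25, 3, 54, 60, 8]
Insert 25: [25, 31, 81, 84, 3, 54, 60, 8]
Insert 3: [3, 25, 31, 81, 84, 54, 60, 8]
Insert 54: [3, 25, 31, 54, 81, 84, 60, 8]
Insert 60: [3, 25, 31, 54, 60, 81, 84, 8]
Insert 8: [3, 8, 25, 31, 54, 60, 81, 84]

Sorted: [3, 8, 25, 31, 54, 60, 81, 84]


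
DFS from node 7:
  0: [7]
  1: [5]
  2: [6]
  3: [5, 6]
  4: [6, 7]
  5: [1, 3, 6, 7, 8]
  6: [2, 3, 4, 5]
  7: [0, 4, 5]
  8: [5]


Visit 7, push [5, 4, 0]
Visit 0, push []
Visit 4, push [6]
Visit 6, push [5, 3, 2]
Visit 2, push []
Visit 3, push [5]
Visit 5, push [8, 1]
Visit 1, push []
Visit 8, push []

DFS order: [7, 0, 4, 6, 2, 3, 5, 1, 8]


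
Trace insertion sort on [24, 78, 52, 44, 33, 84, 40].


Initial: [24, 78, 52, 44, 33, 84, 40]
Insert 78: [24, 78, 52, 44, 33, 84, 40]
Insert 52: [24, 52, 78, 44, 33, 84, 40]
Insert 44: [24, 44, 52, 78, 33, 84, 40]
Insert 33: [24, 33, 44, 52, 78, 84, 40]
Insert 84: [24, 33, 44, 52, 78, 84, 40]
Insert 40: [24, 33, 40, 44, 52, 78, 84]

Sorted: [24, 33, 40, 44, 52, 78, 84]


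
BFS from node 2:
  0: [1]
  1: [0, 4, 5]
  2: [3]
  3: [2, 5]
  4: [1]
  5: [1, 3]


Visit 2, enqueue [3]
Visit 3, enqueue [5]
Visit 5, enqueue [1]
Visit 1, enqueue [0, 4]
Visit 0, enqueue []
Visit 4, enqueue []

BFS order: [2, 3, 5, 1, 0, 4]


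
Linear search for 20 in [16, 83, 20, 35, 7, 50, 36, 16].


i=0: 16!=20
i=1: 83!=20
i=2: 20==20 found!

Found at 2, 3 comps


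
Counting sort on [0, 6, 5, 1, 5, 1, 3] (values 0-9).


Input: [0, 6, 5, 1, 5, 1, 3]
Counts: [1, 2, 0, 1, 0, 2, 1, 0, 0, 0]

Sorted: [0, 1, 1, 3, 5, 5, 6]


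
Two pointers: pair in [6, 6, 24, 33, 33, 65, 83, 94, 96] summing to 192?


lo=0(6)+hi=8(96)=102
lo=1(6)+hi=8(96)=102
lo=2(24)+hi=8(96)=120
lo=3(33)+hi=8(96)=129
lo=4(33)+hi=8(96)=129
lo=5(65)+hi=8(96)=161
lo=6(83)+hi=8(96)=179
lo=7(94)+hi=8(96)=190

No pair found


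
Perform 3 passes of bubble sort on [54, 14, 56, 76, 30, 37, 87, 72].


Initial: [54, 14, 56, 76, 30, 37, 87, 72]
Pass 1: [14, 54, 56, 30, 37, 76, 72, 87] (4 swaps)
Pass 2: [14, 54, 30, 37, 56, 72, 76, 87] (3 swaps)
Pass 3: [14, 30, 37, 54, 56, 72, 76, 87] (2 swaps)

After 3 passes: [14, 30, 37, 54, 56, 72, 76, 87]


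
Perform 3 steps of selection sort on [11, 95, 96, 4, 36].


Initial: [11, 95, 96, 4, 36]
Step 1: min=4 at 3
  Swap: [4, 95, 96, 11, 36]
Step 2: min=11 at 3
  Swap: [4, 11, 96, 95, 36]
Step 3: min=36 at 4
  Swap: [4, 11, 36, 95, 96]

After 3 steps: [4, 11, 36, 95, 96]


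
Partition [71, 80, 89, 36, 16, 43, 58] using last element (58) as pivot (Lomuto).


Pivot: 58
  36 <= 58: swap -> [36, 80, 89, 71, 16, 43, 58]
  16 <= 58: swap -> [36, 16, 89, 71, 80, 43, 58]
  43 <= 58: swap -> [36, 16, 43, 71, 80, 89, 58]
Place pivot at 3: [36, 16, 43, 58, 80, 89, 71]

Partitioned: [36, 16, 43, 58, 80, 89, 71]


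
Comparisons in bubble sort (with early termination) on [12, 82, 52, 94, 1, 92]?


Algorithm: bubble sort (with early termination)
Input: [12, 82, 52, 94, 1, 92]
Sorted: [1, 12, 52, 82, 92, 94]

15


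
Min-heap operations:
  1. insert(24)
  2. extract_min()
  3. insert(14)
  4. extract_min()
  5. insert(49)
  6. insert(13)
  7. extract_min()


insert(24) -> [24]
extract_min()->24, []
insert(14) -> [14]
extract_min()->14, []
insert(49) -> [49]
insert(13) -> [13, 49]
extract_min()->13, [49]

Final heap: [49]


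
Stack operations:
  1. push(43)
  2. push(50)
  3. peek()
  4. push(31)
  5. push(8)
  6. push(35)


push(43) -> [43]
push(50) -> [43, 50]
peek()->50
push(31) -> [43, 50, 31]
push(8) -> [43, 50, 31, 8]
push(35) -> [43, 50, 31, 8, 35]

Final stack: [43, 50, 31, 8, 35]


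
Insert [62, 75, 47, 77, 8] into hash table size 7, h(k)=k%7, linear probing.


Insert 62: h=6 -> slot 6
Insert 75: h=5 -> slot 5
Insert 47: h=5, 2 probes -> slot 0
Insert 77: h=0, 1 probes -> slot 1
Insert 8: h=1, 1 probes -> slot 2

Table: [47, 77, 8, None, None, 75, 62]


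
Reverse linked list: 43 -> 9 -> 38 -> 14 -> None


Step 1: curr=43, set curr.next=prev(None) | reversed so far: 43
Step 2: curr=9, set curr.next=prev(43) | reversed so far: 9 -> 43
Step 3: curr=38, set curr.next=prev(9) | reversed so far: 38 -> 9 -> 43
Step 4: curr=14, set curr.next=prev(38) | reversed so far: 14 -> 38 -> 9 -> 43

14 -> 38 -> 9 -> 43 -> None


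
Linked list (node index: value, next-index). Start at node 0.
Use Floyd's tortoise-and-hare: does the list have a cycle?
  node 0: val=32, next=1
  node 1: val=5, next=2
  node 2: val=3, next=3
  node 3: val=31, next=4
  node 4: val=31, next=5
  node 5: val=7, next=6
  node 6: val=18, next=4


Floyd's tortoise (slow, +1) and hare (fast, +2):
  init: slow=0, fast=0
  step 1: slow=1, fast=2
  step 2: slow=2, fast=4
  step 3: slow=3, fast=6
  step 4: slow=4, fast=5
  step 5: slow=5, fast=4
  step 6: slow=6, fast=6
  slow == fast at node 6: cycle detected

Cycle: yes


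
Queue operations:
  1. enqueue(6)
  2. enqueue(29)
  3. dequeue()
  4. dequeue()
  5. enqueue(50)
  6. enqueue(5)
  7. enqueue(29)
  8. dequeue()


enqueue(6) -> [6]
enqueue(29) -> [6, 29]
dequeue()->6, [29]
dequeue()->29, []
enqueue(50) -> [50]
enqueue(5) -> [50, 5]
enqueue(29) -> [50, 5, 29]
dequeue()->50, [5, 29]

Final queue: [5, 29]


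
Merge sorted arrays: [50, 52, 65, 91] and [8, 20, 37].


Take 8 from B
Take 20 from B
Take 37 from B

Merged: [8, 20, 37, 50, 52, 65, 91]


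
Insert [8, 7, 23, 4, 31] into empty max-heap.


Insert 8: [8]
Insert 7: [8, 7]
Insert 23: [23, 7, 8]
Insert 4: [23, 7, 8, 4]
Insert 31: [31, 23, 8, 4, 7]

Final heap: [31, 23, 8, 4, 7]


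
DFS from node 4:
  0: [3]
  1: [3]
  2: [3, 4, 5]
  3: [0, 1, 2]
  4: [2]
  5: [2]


Visit 4, push [2]
Visit 2, push [5, 3]
Visit 3, push [1, 0]
Visit 0, push []
Visit 1, push []
Visit 5, push []

DFS order: [4, 2, 3, 0, 1, 5]


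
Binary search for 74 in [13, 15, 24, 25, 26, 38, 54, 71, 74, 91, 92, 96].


Step 1: lo=0, hi=11, mid=5, val=38
Step 2: lo=6, hi=11, mid=8, val=74

Found at index 8


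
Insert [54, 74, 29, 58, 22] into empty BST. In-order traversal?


Insert 54: root
Insert 74: R from 54
Insert 29: L from 54
Insert 58: R from 54 -> L from 74
Insert 22: L from 54 -> L from 29

In-order: [22, 29, 54, 58, 74]


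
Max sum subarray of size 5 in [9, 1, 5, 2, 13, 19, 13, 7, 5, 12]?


[0:5]: 30
[1:6]: 40
[2:7]: 52
[3:8]: 54
[4:9]: 57
[5:10]: 56

Max: 57 at [4:9]


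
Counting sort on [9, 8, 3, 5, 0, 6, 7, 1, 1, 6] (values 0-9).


Input: [9, 8, 3, 5, 0, 6, 7, 1, 1, 6]
Counts: [1, 2, 0, 1, 0, 1, 2, 1, 1, 1]

Sorted: [0, 1, 1, 3, 5, 6, 6, 7, 8, 9]


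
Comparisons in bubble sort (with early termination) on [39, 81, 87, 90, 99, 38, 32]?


Algorithm: bubble sort (with early termination)
Input: [39, 81, 87, 90, 99, 38, 32]
Sorted: [32, 38, 39, 81, 87, 90, 99]

21


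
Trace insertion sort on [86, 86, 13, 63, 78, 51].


Initial: [86, 86, 13, 63, 78, 51]
Insert 86: [86, 86, 13, 63, 78, 51]
Insert 13: [13, 86, 86, 63, 78, 51]
Insert 63: [13, 63, 86, 86, 78, 51]
Insert 78: [13, 63, 78, 86, 86, 51]
Insert 51: [13, 51, 63, 78, 86, 86]

Sorted: [13, 51, 63, 78, 86, 86]


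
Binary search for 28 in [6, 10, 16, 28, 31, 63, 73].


Step 1: lo=0, hi=6, mid=3, val=28

Found at index 3


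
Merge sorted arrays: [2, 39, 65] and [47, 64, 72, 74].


Take 2 from A
Take 39 from A
Take 47 from B
Take 64 from B
Take 65 from A

Merged: [2, 39, 47, 64, 65, 72, 74]


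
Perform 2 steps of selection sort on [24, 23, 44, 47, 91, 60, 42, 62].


Initial: [24, 23, 44, 47, 91, 60, 42, 62]
Step 1: min=23 at 1
  Swap: [23, 24, 44, 47, 91, 60, 42, 62]
Step 2: min=24 at 1
  Swap: [23, 24, 44, 47, 91, 60, 42, 62]

After 2 steps: [23, 24, 44, 47, 91, 60, 42, 62]


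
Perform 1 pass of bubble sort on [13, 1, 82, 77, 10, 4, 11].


Initial: [13, 1, 82, 77, 10, 4, 11]
Pass 1: [1, 13, 77, 10, 4, 11, 82] (5 swaps)

After 1 pass: [1, 13, 77, 10, 4, 11, 82]


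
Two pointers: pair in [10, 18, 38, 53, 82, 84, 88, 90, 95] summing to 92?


lo=0(10)+hi=8(95)=105
lo=0(10)+hi=7(90)=100
lo=0(10)+hi=6(88)=98
lo=0(10)+hi=5(84)=94
lo=0(10)+hi=4(82)=92

Yes: 10+82=92


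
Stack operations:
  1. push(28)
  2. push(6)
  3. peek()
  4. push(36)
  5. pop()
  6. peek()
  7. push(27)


push(28) -> [28]
push(6) -> [28, 6]
peek()->6
push(36) -> [28, 6, 36]
pop()->36, [28, 6]
peek()->6
push(27) -> [28, 6, 27]

Final stack: [28, 6, 27]


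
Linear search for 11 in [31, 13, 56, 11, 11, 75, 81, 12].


i=0: 31!=11
i=1: 13!=11
i=2: 56!=11
i=3: 11==11 found!

Found at 3, 4 comps


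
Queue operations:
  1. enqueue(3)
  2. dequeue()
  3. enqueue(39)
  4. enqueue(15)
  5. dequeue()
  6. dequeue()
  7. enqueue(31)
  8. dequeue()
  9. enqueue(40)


enqueue(3) -> [3]
dequeue()->3, []
enqueue(39) -> [39]
enqueue(15) -> [39, 15]
dequeue()->39, [15]
dequeue()->15, []
enqueue(31) -> [31]
dequeue()->31, []
enqueue(40) -> [40]

Final queue: [40]


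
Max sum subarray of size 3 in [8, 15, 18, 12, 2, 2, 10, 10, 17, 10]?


[0:3]: 41
[1:4]: 45
[2:5]: 32
[3:6]: 16
[4:7]: 14
[5:8]: 22
[6:9]: 37
[7:10]: 37

Max: 45 at [1:4]


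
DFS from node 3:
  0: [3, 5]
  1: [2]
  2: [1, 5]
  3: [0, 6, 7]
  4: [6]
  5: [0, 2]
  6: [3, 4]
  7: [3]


Visit 3, push [7, 6, 0]
Visit 0, push [5]
Visit 5, push [2]
Visit 2, push [1]
Visit 1, push []
Visit 6, push [4]
Visit 4, push []
Visit 7, push []

DFS order: [3, 0, 5, 2, 1, 6, 4, 7]


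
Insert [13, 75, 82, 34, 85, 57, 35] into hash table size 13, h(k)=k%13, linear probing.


Insert 13: h=0 -> slot 0
Insert 75: h=10 -> slot 10
Insert 82: h=4 -> slot 4
Insert 34: h=8 -> slot 8
Insert 85: h=7 -> slot 7
Insert 57: h=5 -> slot 5
Insert 35: h=9 -> slot 9

Table: [13, None, None, None, 82, 57, None, 85, 34, 35, 75, None, None]


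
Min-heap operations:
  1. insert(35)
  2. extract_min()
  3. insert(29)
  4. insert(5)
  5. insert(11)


insert(35) -> [35]
extract_min()->35, []
insert(29) -> [29]
insert(5) -> [5, 29]
insert(11) -> [5, 29, 11]

Final heap: [5, 29, 11]


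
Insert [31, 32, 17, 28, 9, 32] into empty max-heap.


Insert 31: [31]
Insert 32: [32, 31]
Insert 17: [32, 31, 17]
Insert 28: [32, 31, 17, 28]
Insert 9: [32, 31, 17, 28, 9]
Insert 32: [32, 31, 32, 28, 9, 17]

Final heap: [32, 31, 32, 28, 9, 17]


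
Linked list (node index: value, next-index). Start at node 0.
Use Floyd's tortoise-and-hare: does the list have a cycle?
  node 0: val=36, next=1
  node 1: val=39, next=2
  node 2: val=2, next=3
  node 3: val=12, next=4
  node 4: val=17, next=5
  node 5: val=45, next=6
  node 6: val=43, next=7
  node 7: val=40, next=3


Floyd's tortoise (slow, +1) and hare (fast, +2):
  init: slow=0, fast=0
  step 1: slow=1, fast=2
  step 2: slow=2, fast=4
  step 3: slow=3, fast=6
  step 4: slow=4, fast=3
  step 5: slow=5, fast=5
  slow == fast at node 5: cycle detected

Cycle: yes


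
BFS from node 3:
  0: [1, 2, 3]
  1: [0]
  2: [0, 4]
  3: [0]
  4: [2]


Visit 3, enqueue [0]
Visit 0, enqueue [1, 2]
Visit 1, enqueue []
Visit 2, enqueue [4]
Visit 4, enqueue []

BFS order: [3, 0, 1, 2, 4]


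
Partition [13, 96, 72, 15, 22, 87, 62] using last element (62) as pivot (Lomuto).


Pivot: 62
  13 <= 62: advance i (no swap)
  15 <= 62: swap -> [13, 15, 72, 96, 22, 87, 62]
  22 <= 62: swap -> [13, 15, 22, 96, 72, 87, 62]
Place pivot at 3: [13, 15, 22, 62, 72, 87, 96]

Partitioned: [13, 15, 22, 62, 72, 87, 96]


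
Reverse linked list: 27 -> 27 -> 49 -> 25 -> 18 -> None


Step 1: curr=27, set curr.next=prev(None) | reversed so far: 27
Step 2: curr=27, set curr.next=prev(27) | reversed so far: 27 -> 27
Step 3: curr=49, set curr.next=prev(27) | reversed so far: 49 -> 27 -> 27
Step 4: curr=25, set curr.next=prev(49) | reversed so far: 25 -> 49 -> 27 -> 27
Step 5: curr=18, set curr.next=prev(25) | reversed so far: 18 -> 25 -> 49 -> 27 -> 27

18 -> 25 -> 49 -> 27 -> 27 -> None


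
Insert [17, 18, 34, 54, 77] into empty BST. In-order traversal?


Insert 17: root
Insert 18: R from 17
Insert 34: R from 17 -> R from 18
Insert 54: R from 17 -> R from 18 -> R from 34
Insert 77: R from 17 -> R from 18 -> R from 34 -> R from 54

In-order: [17, 18, 34, 54, 77]


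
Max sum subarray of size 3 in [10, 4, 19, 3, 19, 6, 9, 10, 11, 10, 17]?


[0:3]: 33
[1:4]: 26
[2:5]: 41
[3:6]: 28
[4:7]: 34
[5:8]: 25
[6:9]: 30
[7:10]: 31
[8:11]: 38

Max: 41 at [2:5]


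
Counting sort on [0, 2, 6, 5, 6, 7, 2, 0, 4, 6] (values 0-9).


Input: [0, 2, 6, 5, 6, 7, 2, 0, 4, 6]
Counts: [2, 0, 2, 0, 1, 1, 3, 1, 0, 0]

Sorted: [0, 0, 2, 2, 4, 5, 6, 6, 6, 7]


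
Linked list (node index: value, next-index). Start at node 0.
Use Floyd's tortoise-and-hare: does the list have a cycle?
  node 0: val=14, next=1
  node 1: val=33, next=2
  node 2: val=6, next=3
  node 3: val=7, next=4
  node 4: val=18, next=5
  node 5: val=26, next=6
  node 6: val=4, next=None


Floyd's tortoise (slow, +1) and hare (fast, +2):
  init: slow=0, fast=0
  step 1: slow=1, fast=2
  step 2: slow=2, fast=4
  step 3: slow=3, fast=6
  step 4: fast -> None, no cycle

Cycle: no


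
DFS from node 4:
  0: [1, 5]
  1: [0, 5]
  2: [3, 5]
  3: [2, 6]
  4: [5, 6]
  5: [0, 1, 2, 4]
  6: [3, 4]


Visit 4, push [6, 5]
Visit 5, push [2, 1, 0]
Visit 0, push [1]
Visit 1, push []
Visit 2, push [3]
Visit 3, push [6]
Visit 6, push []

DFS order: [4, 5, 0, 1, 2, 3, 6]


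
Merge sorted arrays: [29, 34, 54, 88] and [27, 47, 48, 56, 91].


Take 27 from B
Take 29 from A
Take 34 from A
Take 47 from B
Take 48 from B
Take 54 from A
Take 56 from B
Take 88 from A

Merged: [27, 29, 34, 47, 48, 54, 56, 88, 91]


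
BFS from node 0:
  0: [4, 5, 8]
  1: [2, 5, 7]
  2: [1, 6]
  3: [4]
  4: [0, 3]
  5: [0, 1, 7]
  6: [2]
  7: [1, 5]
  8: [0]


Visit 0, enqueue [4, 5, 8]
Visit 4, enqueue [3]
Visit 5, enqueue [1, 7]
Visit 8, enqueue []
Visit 3, enqueue []
Visit 1, enqueue [2]
Visit 7, enqueue []
Visit 2, enqueue [6]
Visit 6, enqueue []

BFS order: [0, 4, 5, 8, 3, 1, 7, 2, 6]


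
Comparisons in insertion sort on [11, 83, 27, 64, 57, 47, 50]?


Algorithm: insertion sort
Input: [11, 83, 27, 64, 57, 47, 50]
Sorted: [11, 27, 47, 50, 57, 64, 83]

16


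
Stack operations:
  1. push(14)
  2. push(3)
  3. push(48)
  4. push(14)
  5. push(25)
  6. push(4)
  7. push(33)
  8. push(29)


push(14) -> [14]
push(3) -> [14, 3]
push(48) -> [14, 3, 48]
push(14) -> [14, 3, 48, 14]
push(25) -> [14, 3, 48, 14, 25]
push(4) -> [14, 3, 48, 14, 25, 4]
push(33) -> [14, 3, 48, 14, 25, 4, 33]
push(29) -> [14, 3, 48, 14, 25, 4, 33, 29]

Final stack: [14, 3, 48, 14, 25, 4, 33, 29]


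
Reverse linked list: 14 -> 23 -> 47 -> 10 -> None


Step 1: curr=14, set curr.next=prev(None) | reversed so far: 14
Step 2: curr=23, set curr.next=prev(14) | reversed so far: 23 -> 14
Step 3: curr=47, set curr.next=prev(23) | reversed so far: 47 -> 23 -> 14
Step 4: curr=10, set curr.next=prev(47) | reversed so far: 10 -> 47 -> 23 -> 14

10 -> 47 -> 23 -> 14 -> None


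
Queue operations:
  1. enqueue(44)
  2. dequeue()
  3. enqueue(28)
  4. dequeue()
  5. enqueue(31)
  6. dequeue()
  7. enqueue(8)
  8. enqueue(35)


enqueue(44) -> [44]
dequeue()->44, []
enqueue(28) -> [28]
dequeue()->28, []
enqueue(31) -> [31]
dequeue()->31, []
enqueue(8) -> [8]
enqueue(35) -> [8, 35]

Final queue: [8, 35]


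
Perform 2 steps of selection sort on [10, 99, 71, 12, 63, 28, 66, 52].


Initial: [10, 99, 71, 12, 63, 28, 66, 52]
Step 1: min=10 at 0
  Swap: [10, 99, 71, 12, 63, 28, 66, 52]
Step 2: min=12 at 3
  Swap: [10, 12, 71, 99, 63, 28, 66, 52]

After 2 steps: [10, 12, 71, 99, 63, 28, 66, 52]


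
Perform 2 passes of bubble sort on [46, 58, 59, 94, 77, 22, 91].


Initial: [46, 58, 59, 94, 77, 22, 91]
Pass 1: [46, 58, 59, 77, 22, 91, 94] (3 swaps)
Pass 2: [46, 58, 59, 22, 77, 91, 94] (1 swaps)

After 2 passes: [46, 58, 59, 22, 77, 91, 94]


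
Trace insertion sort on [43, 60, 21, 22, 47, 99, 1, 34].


Initial: [43, 60, 21, 22, 47, 99, 1, 34]
Insert 60: [43, 60, 21, 22, 47, 99, 1, 34]
Insert 21: [21, 43, 60, 22, 47, 99, 1, 34]
Insert 22: [21, 22, 43, 60, 47, 99, 1, 34]
Insert 47: [21, 22, 43, 47, 60, 99, 1, 34]
Insert 99: [21, 22, 43, 47, 60, 99, 1, 34]
Insert 1: [1, 21, 22, 43, 47, 60, 99, 34]
Insert 34: [1, 21, 22, 34, 43, 47, 60, 99]

Sorted: [1, 21, 22, 34, 43, 47, 60, 99]


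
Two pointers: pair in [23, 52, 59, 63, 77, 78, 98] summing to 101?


lo=0(23)+hi=6(98)=121
lo=0(23)+hi=5(78)=101

Yes: 23+78=101


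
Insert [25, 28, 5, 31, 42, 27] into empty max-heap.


Insert 25: [25]
Insert 28: [28, 25]
Insert 5: [28, 25, 5]
Insert 31: [31, 28, 5, 25]
Insert 42: [42, 31, 5, 25, 28]
Insert 27: [42, 31, 27, 25, 28, 5]

Final heap: [42, 31, 27, 25, 28, 5]


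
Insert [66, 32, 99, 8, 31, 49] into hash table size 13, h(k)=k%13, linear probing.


Insert 66: h=1 -> slot 1
Insert 32: h=6 -> slot 6
Insert 99: h=8 -> slot 8
Insert 8: h=8, 1 probes -> slot 9
Insert 31: h=5 -> slot 5
Insert 49: h=10 -> slot 10

Table: [None, 66, None, None, None, 31, 32, None, 99, 8, 49, None, None]


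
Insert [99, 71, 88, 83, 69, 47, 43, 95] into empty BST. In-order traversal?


Insert 99: root
Insert 71: L from 99
Insert 88: L from 99 -> R from 71
Insert 83: L from 99 -> R from 71 -> L from 88
Insert 69: L from 99 -> L from 71
Insert 47: L from 99 -> L from 71 -> L from 69
Insert 43: L from 99 -> L from 71 -> L from 69 -> L from 47
Insert 95: L from 99 -> R from 71 -> R from 88

In-order: [43, 47, 69, 71, 83, 88, 95, 99]


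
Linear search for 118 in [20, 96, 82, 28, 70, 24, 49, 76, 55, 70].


i=0: 20!=118
i=1: 96!=118
i=2: 82!=118
i=3: 28!=118
i=4: 70!=118
i=5: 24!=118
i=6: 49!=118
i=7: 76!=118
i=8: 55!=118
i=9: 70!=118

Not found, 10 comps


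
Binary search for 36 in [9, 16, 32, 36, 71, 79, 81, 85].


Step 1: lo=0, hi=7, mid=3, val=36

Found at index 3


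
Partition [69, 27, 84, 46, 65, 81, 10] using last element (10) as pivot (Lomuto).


Pivot: 10
Place pivot at 0: [10, 27, 84, 46, 65, 81, 69]

Partitioned: [10, 27, 84, 46, 65, 81, 69]


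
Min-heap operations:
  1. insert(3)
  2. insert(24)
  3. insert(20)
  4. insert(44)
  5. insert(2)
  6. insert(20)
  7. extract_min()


insert(3) -> [3]
insert(24) -> [3, 24]
insert(20) -> [3, 24, 20]
insert(44) -> [3, 24, 20, 44]
insert(2) -> [2, 3, 20, 44, 24]
insert(20) -> [2, 3, 20, 44, 24, 20]
extract_min()->2, [3, 20, 20, 44, 24]

Final heap: [3, 20, 20, 44, 24]


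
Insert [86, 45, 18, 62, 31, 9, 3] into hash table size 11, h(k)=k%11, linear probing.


Insert 86: h=9 -> slot 9
Insert 45: h=1 -> slot 1
Insert 18: h=7 -> slot 7
Insert 62: h=7, 1 probes -> slot 8
Insert 31: h=9, 1 probes -> slot 10
Insert 9: h=9, 2 probes -> slot 0
Insert 3: h=3 -> slot 3

Table: [9, 45, None, 3, None, None, None, 18, 62, 86, 31]


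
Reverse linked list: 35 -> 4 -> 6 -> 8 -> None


Step 1: curr=35, set curr.next=prev(None) | reversed so far: 35
Step 2: curr=4, set curr.next=prev(35) | reversed so far: 4 -> 35
Step 3: curr=6, set curr.next=prev(4) | reversed so far: 6 -> 4 -> 35
Step 4: curr=8, set curr.next=prev(6) | reversed so far: 8 -> 6 -> 4 -> 35

8 -> 6 -> 4 -> 35 -> None


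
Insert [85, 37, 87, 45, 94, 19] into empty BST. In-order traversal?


Insert 85: root
Insert 37: L from 85
Insert 87: R from 85
Insert 45: L from 85 -> R from 37
Insert 94: R from 85 -> R from 87
Insert 19: L from 85 -> L from 37

In-order: [19, 37, 45, 85, 87, 94]


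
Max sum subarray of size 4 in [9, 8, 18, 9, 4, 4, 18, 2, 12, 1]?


[0:4]: 44
[1:5]: 39
[2:6]: 35
[3:7]: 35
[4:8]: 28
[5:9]: 36
[6:10]: 33

Max: 44 at [0:4]


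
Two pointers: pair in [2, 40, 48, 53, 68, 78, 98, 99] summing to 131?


lo=0(2)+hi=7(99)=101
lo=1(40)+hi=7(99)=139
lo=1(40)+hi=6(98)=138
lo=1(40)+hi=5(78)=118
lo=2(48)+hi=5(78)=126
lo=3(53)+hi=5(78)=131

Yes: 53+78=131


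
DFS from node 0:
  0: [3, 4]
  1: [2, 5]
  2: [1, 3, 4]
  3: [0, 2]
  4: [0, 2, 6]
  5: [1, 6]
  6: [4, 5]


Visit 0, push [4, 3]
Visit 3, push [2]
Visit 2, push [4, 1]
Visit 1, push [5]
Visit 5, push [6]
Visit 6, push [4]
Visit 4, push []

DFS order: [0, 3, 2, 1, 5, 6, 4]


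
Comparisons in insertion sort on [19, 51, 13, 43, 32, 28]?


Algorithm: insertion sort
Input: [19, 51, 13, 43, 32, 28]
Sorted: [13, 19, 28, 32, 43, 51]

12


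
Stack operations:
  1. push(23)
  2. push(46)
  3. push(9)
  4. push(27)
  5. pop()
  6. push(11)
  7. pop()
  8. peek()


push(23) -> [23]
push(46) -> [23, 46]
push(9) -> [23, 46, 9]
push(27) -> [23, 46, 9, 27]
pop()->27, [23, 46, 9]
push(11) -> [23, 46, 9, 11]
pop()->11, [23, 46, 9]
peek()->9

Final stack: [23, 46, 9]


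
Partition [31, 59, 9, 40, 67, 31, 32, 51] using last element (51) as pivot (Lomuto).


Pivot: 51
  31 <= 51: advance i (no swap)
  9 <= 51: swap -> [31, 9, 59, 40, 67, 31, 32, 51]
  40 <= 51: swap -> [31, 9, 40, 59, 67, 31, 32, 51]
  31 <= 51: swap -> [31, 9, 40, 31, 67, 59, 32, 51]
  32 <= 51: swap -> [31, 9, 40, 31, 32, 59, 67, 51]
Place pivot at 5: [31, 9, 40, 31, 32, 51, 67, 59]

Partitioned: [31, 9, 40, 31, 32, 51, 67, 59]


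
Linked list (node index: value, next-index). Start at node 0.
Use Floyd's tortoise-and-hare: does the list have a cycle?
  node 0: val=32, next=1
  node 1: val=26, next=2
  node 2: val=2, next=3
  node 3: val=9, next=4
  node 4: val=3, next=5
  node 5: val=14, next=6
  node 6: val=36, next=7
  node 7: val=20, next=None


Floyd's tortoise (slow, +1) and hare (fast, +2):
  init: slow=0, fast=0
  step 1: slow=1, fast=2
  step 2: slow=2, fast=4
  step 3: slow=3, fast=6
  step 4: fast 6->7->None, no cycle

Cycle: no


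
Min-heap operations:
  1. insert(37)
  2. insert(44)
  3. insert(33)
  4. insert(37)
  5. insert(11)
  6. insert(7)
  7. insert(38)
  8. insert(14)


insert(37) -> [37]
insert(44) -> [37, 44]
insert(33) -> [33, 44, 37]
insert(37) -> [33, 37, 37, 44]
insert(11) -> [11, 33, 37, 44, 37]
insert(7) -> [7, 33, 11, 44, 37, 37]
insert(38) -> [7, 33, 11, 44, 37, 37, 38]
insert(14) -> [7, 14, 11, 33, 37, 37, 38, 44]

Final heap: [7, 14, 11, 33, 37, 37, 38, 44]


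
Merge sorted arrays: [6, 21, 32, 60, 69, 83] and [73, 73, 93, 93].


Take 6 from A
Take 21 from A
Take 32 from A
Take 60 from A
Take 69 from A
Take 73 from B
Take 73 from B
Take 83 from A

Merged: [6, 21, 32, 60, 69, 73, 73, 83, 93, 93]


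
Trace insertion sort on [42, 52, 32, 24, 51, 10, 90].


Initial: [42, 52, 32, 24, 51, 10, 90]
Insert 52: [42, 52, 32, 24, 51, 10, 90]
Insert 32: [32, 42, 52, 24, 51, 10, 90]
Insert 24: [24, 32, 42, 52, 51, 10, 90]
Insert 51: [24, 32, 42, 51, 52, 10, 90]
Insert 10: [10, 24, 32, 42, 51, 52, 90]
Insert 90: [10, 24, 32, 42, 51, 52, 90]

Sorted: [10, 24, 32, 42, 51, 52, 90]


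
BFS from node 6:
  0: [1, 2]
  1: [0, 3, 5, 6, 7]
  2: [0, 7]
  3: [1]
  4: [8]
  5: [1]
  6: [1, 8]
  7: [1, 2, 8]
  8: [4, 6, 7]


Visit 6, enqueue [1, 8]
Visit 1, enqueue [0, 3, 5, 7]
Visit 8, enqueue [4]
Visit 0, enqueue [2]
Visit 3, enqueue []
Visit 5, enqueue []
Visit 7, enqueue []
Visit 4, enqueue []
Visit 2, enqueue []

BFS order: [6, 1, 8, 0, 3, 5, 7, 4, 2]


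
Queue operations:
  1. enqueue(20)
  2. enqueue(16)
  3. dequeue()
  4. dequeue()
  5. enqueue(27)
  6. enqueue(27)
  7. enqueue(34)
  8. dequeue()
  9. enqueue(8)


enqueue(20) -> [20]
enqueue(16) -> [20, 16]
dequeue()->20, [16]
dequeue()->16, []
enqueue(27) -> [27]
enqueue(27) -> [27, 27]
enqueue(34) -> [27, 27, 34]
dequeue()->27, [27, 34]
enqueue(8) -> [27, 34, 8]

Final queue: [27, 34, 8]


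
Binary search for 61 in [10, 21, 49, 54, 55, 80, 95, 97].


Step 1: lo=0, hi=7, mid=3, val=54
Step 2: lo=4, hi=7, mid=5, val=80
Step 3: lo=4, hi=4, mid=4, val=55

Not found


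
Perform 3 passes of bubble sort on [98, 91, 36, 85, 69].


Initial: [98, 91, 36, 85, 69]
Pass 1: [91, 36, 85, 69, 98] (4 swaps)
Pass 2: [36, 85, 69, 91, 98] (3 swaps)
Pass 3: [36, 69, 85, 91, 98] (1 swaps)

After 3 passes: [36, 69, 85, 91, 98]


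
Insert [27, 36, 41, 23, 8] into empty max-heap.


Insert 27: [27]
Insert 36: [36, 27]
Insert 41: [41, 27, 36]
Insert 23: [41, 27, 36, 23]
Insert 8: [41, 27, 36, 23, 8]

Final heap: [41, 27, 36, 23, 8]


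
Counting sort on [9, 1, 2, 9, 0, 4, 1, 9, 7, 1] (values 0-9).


Input: [9, 1, 2, 9, 0, 4, 1, 9, 7, 1]
Counts: [1, 3, 1, 0, 1, 0, 0, 1, 0, 3]

Sorted: [0, 1, 1, 1, 2, 4, 7, 9, 9, 9]


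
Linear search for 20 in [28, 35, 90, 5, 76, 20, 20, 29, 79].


i=0: 28!=20
i=1: 35!=20
i=2: 90!=20
i=3: 5!=20
i=4: 76!=20
i=5: 20==20 found!

Found at 5, 6 comps


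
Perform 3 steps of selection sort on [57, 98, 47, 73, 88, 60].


Initial: [57, 98, 47, 73, 88, 60]
Step 1: min=47 at 2
  Swap: [47, 98, 57, 73, 88, 60]
Step 2: min=57 at 2
  Swap: [47, 57, 98, 73, 88, 60]
Step 3: min=60 at 5
  Swap: [47, 57, 60, 73, 88, 98]

After 3 steps: [47, 57, 60, 73, 88, 98]


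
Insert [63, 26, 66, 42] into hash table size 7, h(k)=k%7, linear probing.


Insert 63: h=0 -> slot 0
Insert 26: h=5 -> slot 5
Insert 66: h=3 -> slot 3
Insert 42: h=0, 1 probes -> slot 1

Table: [63, 42, None, 66, None, 26, None]


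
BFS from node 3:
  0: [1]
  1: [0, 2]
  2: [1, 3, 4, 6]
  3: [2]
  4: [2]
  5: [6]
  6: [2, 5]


Visit 3, enqueue [2]
Visit 2, enqueue [1, 4, 6]
Visit 1, enqueue [0]
Visit 4, enqueue []
Visit 6, enqueue [5]
Visit 0, enqueue []
Visit 5, enqueue []

BFS order: [3, 2, 1, 4, 6, 0, 5]


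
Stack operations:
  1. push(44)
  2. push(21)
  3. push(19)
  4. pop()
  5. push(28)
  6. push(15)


push(44) -> [44]
push(21) -> [44, 21]
push(19) -> [44, 21, 19]
pop()->19, [44, 21]
push(28) -> [44, 21, 28]
push(15) -> [44, 21, 28, 15]

Final stack: [44, 21, 28, 15]


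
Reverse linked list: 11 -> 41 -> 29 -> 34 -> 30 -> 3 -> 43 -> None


Step 1: curr=11, set curr.next=prev(None) | reversed so far: 11
Step 2: curr=41, set curr.next=prev(11) | reversed so far: 41 -> 11
Step 3: curr=29, set curr.next=prev(41) | reversed so far: 29 -> 41 -> 11
Step 4: curr=34, set curr.next=prev(29) | reversed so far: 34 -> 29 -> 41 -> 11
Step 5: curr=30, set curr.next=prev(34) | reversed so far: 30 -> 34 -> 29 -> 41 -> 11
Step 6: curr=3, set curr.next=prev(30) | reversed so far: 3 -> 30 -> 34 -> 29 -> 41 -> 11
Step 7: curr=43, set curr.next=prev(3) | reversed so far: 43 -> 3 -> 30 -> 34 -> 29 -> 41 -> 11

43 -> 3 -> 30 -> 34 -> 29 -> 41 -> 11 -> None


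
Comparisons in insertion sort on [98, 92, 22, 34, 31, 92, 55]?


Algorithm: insertion sort
Input: [98, 92, 22, 34, 31, 92, 55]
Sorted: [22, 31, 34, 55, 92, 92, 98]

16


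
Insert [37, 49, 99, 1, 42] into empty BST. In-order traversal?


Insert 37: root
Insert 49: R from 37
Insert 99: R from 37 -> R from 49
Insert 1: L from 37
Insert 42: R from 37 -> L from 49

In-order: [1, 37, 42, 49, 99]


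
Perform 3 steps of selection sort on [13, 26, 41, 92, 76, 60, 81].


Initial: [13, 26, 41, 92, 76, 60, 81]
Step 1: min=13 at 0
  Swap: [13, 26, 41, 92, 76, 60, 81]
Step 2: min=26 at 1
  Swap: [13, 26, 41, 92, 76, 60, 81]
Step 3: min=41 at 2
  Swap: [13, 26, 41, 92, 76, 60, 81]

After 3 steps: [13, 26, 41, 92, 76, 60, 81]


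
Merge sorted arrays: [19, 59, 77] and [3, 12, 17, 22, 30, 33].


Take 3 from B
Take 12 from B
Take 17 from B
Take 19 from A
Take 22 from B
Take 30 from B
Take 33 from B

Merged: [3, 12, 17, 19, 22, 30, 33, 59, 77]


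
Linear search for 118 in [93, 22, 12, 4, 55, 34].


i=0: 93!=118
i=1: 22!=118
i=2: 12!=118
i=3: 4!=118
i=4: 55!=118
i=5: 34!=118

Not found, 6 comps


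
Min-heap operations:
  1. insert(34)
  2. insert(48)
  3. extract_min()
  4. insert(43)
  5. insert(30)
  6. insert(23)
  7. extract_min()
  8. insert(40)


insert(34) -> [34]
insert(48) -> [34, 48]
extract_min()->34, [48]
insert(43) -> [43, 48]
insert(30) -> [30, 48, 43]
insert(23) -> [23, 30, 43, 48]
extract_min()->23, [30, 48, 43]
insert(40) -> [30, 40, 43, 48]

Final heap: [30, 40, 43, 48]


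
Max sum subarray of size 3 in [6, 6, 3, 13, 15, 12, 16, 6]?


[0:3]: 15
[1:4]: 22
[2:5]: 31
[3:6]: 40
[4:7]: 43
[5:8]: 34

Max: 43 at [4:7]


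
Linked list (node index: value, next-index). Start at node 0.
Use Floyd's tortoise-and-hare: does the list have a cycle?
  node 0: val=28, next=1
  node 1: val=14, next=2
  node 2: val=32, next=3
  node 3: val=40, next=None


Floyd's tortoise (slow, +1) and hare (fast, +2):
  init: slow=0, fast=0
  step 1: slow=1, fast=2
  step 2: fast 2->3->None, no cycle

Cycle: no


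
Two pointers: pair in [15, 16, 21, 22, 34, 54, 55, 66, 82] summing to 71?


lo=0(15)+hi=8(82)=97
lo=0(15)+hi=7(66)=81
lo=0(15)+hi=6(55)=70
lo=1(16)+hi=6(55)=71

Yes: 16+55=71


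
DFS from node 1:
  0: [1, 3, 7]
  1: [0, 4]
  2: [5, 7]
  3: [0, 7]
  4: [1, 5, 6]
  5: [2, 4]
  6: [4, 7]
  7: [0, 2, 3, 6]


Visit 1, push [4, 0]
Visit 0, push [7, 3]
Visit 3, push [7]
Visit 7, push [6, 2]
Visit 2, push [5]
Visit 5, push [4]
Visit 4, push [6]
Visit 6, push []

DFS order: [1, 0, 3, 7, 2, 5, 4, 6]


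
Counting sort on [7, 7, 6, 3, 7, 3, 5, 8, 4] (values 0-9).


Input: [7, 7, 6, 3, 7, 3, 5, 8, 4]
Counts: [0, 0, 0, 2, 1, 1, 1, 3, 1, 0]

Sorted: [3, 3, 4, 5, 6, 7, 7, 7, 8]
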